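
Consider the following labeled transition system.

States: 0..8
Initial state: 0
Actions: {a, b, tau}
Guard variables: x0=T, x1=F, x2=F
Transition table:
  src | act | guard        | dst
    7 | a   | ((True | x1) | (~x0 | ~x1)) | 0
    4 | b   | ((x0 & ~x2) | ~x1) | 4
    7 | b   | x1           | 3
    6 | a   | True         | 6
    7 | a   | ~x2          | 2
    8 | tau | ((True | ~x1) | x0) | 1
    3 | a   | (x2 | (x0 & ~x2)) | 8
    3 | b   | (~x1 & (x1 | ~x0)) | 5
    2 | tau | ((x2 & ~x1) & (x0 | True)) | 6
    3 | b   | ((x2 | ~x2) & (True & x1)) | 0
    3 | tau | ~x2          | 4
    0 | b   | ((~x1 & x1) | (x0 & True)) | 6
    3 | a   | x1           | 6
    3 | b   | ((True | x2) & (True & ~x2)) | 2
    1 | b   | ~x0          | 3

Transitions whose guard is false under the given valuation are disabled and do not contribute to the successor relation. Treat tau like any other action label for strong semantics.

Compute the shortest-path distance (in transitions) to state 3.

Breadth-first toward 3:
  depth 0: {0}
  depth 1: {6}
3 never appears.

Answer: UNREACHABLE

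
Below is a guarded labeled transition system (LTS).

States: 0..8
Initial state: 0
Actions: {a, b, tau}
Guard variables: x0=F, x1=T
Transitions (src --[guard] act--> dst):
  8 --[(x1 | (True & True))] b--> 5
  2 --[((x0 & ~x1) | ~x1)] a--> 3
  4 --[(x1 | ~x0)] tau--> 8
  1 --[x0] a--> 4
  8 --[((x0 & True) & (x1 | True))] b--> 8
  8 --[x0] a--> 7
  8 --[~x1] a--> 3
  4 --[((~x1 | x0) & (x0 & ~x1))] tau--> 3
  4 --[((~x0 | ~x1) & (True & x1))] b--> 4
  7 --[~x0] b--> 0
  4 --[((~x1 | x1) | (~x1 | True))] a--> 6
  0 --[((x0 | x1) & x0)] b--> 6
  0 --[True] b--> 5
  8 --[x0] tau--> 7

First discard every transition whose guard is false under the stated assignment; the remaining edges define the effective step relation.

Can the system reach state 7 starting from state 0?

Answer: UNREACHABLE

Trace:
After dropping false guards: 6 live edges.
Layer 0: {0}
Layer 1: {5}  total {0,5}
Reachable = {0,5}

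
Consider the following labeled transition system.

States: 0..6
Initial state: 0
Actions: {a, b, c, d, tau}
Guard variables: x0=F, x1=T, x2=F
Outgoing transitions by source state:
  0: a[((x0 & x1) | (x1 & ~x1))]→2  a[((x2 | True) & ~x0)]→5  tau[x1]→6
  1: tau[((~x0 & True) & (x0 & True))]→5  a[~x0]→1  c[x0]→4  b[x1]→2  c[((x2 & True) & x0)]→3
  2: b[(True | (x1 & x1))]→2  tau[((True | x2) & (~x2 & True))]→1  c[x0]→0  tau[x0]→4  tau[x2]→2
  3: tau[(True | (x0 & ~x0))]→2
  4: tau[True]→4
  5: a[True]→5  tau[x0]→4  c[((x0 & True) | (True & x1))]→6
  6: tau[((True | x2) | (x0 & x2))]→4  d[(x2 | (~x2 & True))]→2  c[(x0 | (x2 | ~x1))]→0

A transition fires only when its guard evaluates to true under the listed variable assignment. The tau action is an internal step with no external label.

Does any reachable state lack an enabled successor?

Reachable = {0,1,2,4,5,6}
  0: a→5  tau→6  [2 exit(s)]
  1: a→1  b→2  [2 exit(s)]
  2: b→2  tau→1  [2 exit(s)]
  4: tau→4  [1 exit(s)]
  5: a→5  c→6  [2 exit(s)]
  6: d→2  tau→4  [2 exit(s)]

Answer: DEADLOCK-FREE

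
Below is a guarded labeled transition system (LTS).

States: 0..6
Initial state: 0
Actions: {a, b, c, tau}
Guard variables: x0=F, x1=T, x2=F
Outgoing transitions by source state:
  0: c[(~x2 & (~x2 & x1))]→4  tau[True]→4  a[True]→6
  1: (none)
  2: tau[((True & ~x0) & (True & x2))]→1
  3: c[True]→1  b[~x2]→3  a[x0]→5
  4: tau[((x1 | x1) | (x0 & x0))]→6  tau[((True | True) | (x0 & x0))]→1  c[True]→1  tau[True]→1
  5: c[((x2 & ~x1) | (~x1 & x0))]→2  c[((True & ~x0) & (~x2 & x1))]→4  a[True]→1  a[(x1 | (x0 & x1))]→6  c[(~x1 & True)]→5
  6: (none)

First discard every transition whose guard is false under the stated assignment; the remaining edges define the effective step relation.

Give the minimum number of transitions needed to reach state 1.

Breadth-first toward 1:
  Layer 0: {0}
  Layer 1: {4,6}
  Layer 2: {1}
depth(1)=2, e.g. c·c

Answer: 2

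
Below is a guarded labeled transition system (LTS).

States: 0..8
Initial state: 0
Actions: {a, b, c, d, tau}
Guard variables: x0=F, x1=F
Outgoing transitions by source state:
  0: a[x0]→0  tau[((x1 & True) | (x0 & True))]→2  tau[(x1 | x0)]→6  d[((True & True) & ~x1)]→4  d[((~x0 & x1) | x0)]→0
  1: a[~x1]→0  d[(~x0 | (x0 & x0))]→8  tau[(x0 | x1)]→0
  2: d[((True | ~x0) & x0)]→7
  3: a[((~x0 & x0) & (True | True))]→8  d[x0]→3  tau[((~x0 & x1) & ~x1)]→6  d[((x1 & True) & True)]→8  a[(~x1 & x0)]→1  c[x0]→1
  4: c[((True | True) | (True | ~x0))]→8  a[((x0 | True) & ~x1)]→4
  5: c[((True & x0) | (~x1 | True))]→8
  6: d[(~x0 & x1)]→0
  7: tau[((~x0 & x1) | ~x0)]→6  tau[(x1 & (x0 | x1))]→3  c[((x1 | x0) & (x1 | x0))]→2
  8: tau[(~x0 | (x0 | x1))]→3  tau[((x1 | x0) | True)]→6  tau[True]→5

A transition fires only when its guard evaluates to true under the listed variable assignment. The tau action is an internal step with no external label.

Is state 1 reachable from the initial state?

Answer: UNREACHABLE

Analysis:
10 transition(s) survive guard evaluation.
Layer 0: {0}
Layer 1: {4}  now seen {0,4}
Layer 2: {8}  now seen {0,4,8}
Layer 3: {3,5,6}  now seen {0,3,4,5,6,8}
R = {0,3,4,5,6,8}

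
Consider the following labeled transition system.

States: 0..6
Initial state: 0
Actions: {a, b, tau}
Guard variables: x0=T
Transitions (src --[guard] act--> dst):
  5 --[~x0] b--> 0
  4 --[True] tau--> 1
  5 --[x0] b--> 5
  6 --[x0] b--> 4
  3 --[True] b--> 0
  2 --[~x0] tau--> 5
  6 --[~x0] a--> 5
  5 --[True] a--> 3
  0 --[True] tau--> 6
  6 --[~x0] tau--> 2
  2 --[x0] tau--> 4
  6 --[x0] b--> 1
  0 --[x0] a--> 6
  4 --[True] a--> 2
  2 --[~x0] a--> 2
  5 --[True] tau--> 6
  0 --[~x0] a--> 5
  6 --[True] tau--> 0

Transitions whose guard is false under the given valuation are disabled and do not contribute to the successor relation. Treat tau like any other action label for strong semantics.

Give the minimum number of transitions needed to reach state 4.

Answer: 2

Working:
Layered search for 4:
  L0 = {0}
  L1 = {6}
  L2 = {1,4}
depth(4)=2, e.g. a·b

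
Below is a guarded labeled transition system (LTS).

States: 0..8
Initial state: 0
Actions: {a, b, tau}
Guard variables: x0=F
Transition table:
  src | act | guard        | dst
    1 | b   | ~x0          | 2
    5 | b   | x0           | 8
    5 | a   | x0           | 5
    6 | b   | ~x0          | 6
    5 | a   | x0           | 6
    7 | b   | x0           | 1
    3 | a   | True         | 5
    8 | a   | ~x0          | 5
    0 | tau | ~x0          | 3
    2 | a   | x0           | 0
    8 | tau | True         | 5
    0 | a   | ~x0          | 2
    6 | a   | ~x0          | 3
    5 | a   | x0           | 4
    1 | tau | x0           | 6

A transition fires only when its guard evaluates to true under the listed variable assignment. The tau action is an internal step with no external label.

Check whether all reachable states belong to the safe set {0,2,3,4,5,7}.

Answer: INVARIANT HOLDS

Analysis:
Safe = {0,2,3,4,5,7}
Reach set: {0,2,3,5}
  0: safe
  2: safe
  3: safe
  5: safe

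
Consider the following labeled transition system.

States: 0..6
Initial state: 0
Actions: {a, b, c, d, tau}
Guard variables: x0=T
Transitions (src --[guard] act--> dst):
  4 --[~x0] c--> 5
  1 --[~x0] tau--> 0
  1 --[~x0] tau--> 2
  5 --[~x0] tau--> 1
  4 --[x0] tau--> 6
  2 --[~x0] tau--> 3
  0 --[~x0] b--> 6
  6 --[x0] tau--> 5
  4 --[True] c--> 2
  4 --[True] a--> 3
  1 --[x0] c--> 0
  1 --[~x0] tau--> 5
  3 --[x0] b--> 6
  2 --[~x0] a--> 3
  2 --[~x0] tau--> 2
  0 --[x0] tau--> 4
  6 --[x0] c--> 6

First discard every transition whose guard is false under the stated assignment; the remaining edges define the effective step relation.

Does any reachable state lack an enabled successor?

Answer: DEADLOCK at state 2

Working:
R = {0,2,3,4,5,6}
  0: tau→4  [deg 1]
  2: ∅  [STUCK]
  3: b→6  [deg 1]
  4: a→3  c→2  tau→6  [deg 3]
  5: ∅  [STUCK]
  6: c→6  tau→5  [deg 2]
witness 2: tau·c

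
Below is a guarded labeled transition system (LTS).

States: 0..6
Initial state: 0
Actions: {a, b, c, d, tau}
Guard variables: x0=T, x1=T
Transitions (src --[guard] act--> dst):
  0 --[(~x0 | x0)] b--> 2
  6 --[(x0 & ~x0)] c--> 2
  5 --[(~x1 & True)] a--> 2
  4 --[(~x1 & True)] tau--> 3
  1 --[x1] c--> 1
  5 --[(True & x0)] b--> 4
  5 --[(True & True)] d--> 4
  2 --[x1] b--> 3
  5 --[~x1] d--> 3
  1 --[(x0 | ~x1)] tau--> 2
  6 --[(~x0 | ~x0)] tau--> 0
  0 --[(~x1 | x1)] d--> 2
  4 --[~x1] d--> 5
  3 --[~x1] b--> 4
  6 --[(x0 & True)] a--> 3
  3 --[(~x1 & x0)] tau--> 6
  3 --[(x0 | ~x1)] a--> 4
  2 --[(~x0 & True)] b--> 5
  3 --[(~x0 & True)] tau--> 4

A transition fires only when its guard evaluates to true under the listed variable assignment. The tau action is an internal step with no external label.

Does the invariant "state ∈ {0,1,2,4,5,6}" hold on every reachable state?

Safe = {0,1,2,4,5,6}
Reachable = {0,2,3,4}
  0: ✓
  2: ✓
  3: outside
  4: ✓
counterexample path to 3: b·b

Answer: INVARIANT VIOLATED at state 3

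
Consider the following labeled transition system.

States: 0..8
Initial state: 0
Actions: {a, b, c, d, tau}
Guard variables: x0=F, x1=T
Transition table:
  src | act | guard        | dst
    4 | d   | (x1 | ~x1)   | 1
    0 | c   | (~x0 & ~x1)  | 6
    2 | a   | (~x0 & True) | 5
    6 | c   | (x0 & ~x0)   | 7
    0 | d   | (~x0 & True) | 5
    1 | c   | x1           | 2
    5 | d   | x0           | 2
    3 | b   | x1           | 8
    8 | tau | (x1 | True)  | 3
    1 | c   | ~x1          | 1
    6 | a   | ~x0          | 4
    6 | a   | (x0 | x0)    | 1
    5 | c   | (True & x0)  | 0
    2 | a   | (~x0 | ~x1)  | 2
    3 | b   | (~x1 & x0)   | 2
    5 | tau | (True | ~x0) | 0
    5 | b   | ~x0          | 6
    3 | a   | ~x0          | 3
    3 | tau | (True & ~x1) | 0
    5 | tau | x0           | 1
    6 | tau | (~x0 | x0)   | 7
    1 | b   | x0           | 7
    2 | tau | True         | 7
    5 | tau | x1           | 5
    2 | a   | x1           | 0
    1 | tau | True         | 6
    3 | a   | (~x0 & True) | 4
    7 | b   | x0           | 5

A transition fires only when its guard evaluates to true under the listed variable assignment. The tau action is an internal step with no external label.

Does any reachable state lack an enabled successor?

Reach set: {0,1,2,4,5,6,7}
  0: d→5  [1 exit(s)]
  1: c→2  tau→6  [2 exit(s)]
  2: a→0  a→2  a→5  tau→7  [4 exit(s)]
  4: d→1  [1 exit(s)]
  5: b→6  tau→0  tau→5  [3 exit(s)]
  6: a→4  tau→7  [2 exit(s)]
  7: ∅  [deadlock]
trace reaching 7: d·b·tau

Answer: DEADLOCK at state 7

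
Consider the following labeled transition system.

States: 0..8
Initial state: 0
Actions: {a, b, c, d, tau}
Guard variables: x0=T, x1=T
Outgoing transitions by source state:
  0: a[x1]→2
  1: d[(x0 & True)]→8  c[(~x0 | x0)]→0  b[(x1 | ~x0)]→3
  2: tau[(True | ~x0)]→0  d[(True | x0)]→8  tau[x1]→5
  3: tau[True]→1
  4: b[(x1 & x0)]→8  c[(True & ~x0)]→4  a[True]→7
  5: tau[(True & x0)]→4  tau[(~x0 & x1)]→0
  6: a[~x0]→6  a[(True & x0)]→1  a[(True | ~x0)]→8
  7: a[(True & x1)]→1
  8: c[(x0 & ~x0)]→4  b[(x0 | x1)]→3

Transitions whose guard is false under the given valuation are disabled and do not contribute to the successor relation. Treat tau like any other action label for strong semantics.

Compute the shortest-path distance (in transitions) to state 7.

Layered search for 7:
  depth 0: {0}
  depth 1: {2}
  depth 2: {5,8}
  depth 3: {3,4}
  depth 4: {1,7}
first hit 7 at d=4 via a·tau·tau·a

Answer: 4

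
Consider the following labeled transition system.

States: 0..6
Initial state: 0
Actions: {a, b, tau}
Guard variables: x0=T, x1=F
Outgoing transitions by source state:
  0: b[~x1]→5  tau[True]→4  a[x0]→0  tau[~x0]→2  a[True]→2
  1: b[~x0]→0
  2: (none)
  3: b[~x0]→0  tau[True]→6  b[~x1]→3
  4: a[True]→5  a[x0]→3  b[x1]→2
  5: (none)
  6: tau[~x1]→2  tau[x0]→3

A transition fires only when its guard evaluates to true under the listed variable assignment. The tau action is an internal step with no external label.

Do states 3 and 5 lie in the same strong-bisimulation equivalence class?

Answer: NOT BISIMILAR

Working:
Refine partition for ~:
  P[0] = {{0,1,2,3,4,5,6}}
  P[1] = {{0},{1,2,5},{3},{4},{6}}
Fixed point at round 2; 5 class(es).
class of 3: {3}; class of 5: {1,2,5}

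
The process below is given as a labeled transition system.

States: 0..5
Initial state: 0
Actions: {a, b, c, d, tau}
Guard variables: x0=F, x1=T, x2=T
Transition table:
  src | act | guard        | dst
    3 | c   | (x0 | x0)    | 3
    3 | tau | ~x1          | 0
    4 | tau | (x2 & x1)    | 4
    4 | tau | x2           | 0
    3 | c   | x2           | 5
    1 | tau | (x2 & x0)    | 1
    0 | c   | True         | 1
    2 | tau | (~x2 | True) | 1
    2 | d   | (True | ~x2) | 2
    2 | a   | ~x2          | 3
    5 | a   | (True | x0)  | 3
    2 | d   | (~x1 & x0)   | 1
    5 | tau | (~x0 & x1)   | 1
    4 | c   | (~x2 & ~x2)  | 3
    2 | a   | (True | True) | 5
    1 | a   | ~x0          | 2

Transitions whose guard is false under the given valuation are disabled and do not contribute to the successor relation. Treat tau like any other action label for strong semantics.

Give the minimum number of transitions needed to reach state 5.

Breadth-first toward 5:
  L0 = {0}
  L1 = {1}
  L2 = {2}
  L3 = {5}
depth(5)=3, e.g. c·a·a

Answer: 3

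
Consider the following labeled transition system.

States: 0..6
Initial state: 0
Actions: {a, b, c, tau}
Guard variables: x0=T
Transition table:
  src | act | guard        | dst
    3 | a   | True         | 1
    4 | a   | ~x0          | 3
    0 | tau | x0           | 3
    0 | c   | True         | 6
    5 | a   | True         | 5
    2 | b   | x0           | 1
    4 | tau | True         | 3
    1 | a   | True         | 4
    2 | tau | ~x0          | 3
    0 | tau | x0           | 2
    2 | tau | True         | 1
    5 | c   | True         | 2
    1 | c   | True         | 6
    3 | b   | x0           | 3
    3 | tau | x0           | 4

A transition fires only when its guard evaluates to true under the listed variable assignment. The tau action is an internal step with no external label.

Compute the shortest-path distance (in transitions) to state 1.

Breadth-first toward 1:
  Layer 0: {0}
  Layer 1: {2,3,6}
  Layer 2: {1,4}
depth(1)=2, e.g. tau·b

Answer: 2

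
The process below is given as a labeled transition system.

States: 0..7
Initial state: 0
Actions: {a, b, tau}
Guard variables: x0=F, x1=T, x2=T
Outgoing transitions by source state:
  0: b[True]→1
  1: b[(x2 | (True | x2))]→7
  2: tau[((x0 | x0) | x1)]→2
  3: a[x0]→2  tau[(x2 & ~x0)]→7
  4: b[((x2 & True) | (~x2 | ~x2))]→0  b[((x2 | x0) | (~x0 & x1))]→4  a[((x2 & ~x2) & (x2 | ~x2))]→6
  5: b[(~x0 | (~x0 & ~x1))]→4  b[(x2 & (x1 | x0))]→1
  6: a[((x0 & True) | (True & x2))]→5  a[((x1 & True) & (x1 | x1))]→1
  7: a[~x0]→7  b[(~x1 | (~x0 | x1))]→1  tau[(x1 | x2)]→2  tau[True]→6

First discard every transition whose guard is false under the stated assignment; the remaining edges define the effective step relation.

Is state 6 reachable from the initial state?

After dropping false guards: 14 live edges.
Layer 0: {0}
Layer 1: {1}  cumulative {0,1}
Layer 2: {7}  cumulative {0,1,7}
Layer 3: {2,6}  cumulative {0,1,2,6,7}
Layer 4: {5}  cumulative {0,1,2,5,6,7}
Layer 5: {4}  cumulative {0,1,2,4,5,6,7}
R = {0,1,2,4,5,6,7}
Path to 6: b·b·tau

Answer: REACHABLE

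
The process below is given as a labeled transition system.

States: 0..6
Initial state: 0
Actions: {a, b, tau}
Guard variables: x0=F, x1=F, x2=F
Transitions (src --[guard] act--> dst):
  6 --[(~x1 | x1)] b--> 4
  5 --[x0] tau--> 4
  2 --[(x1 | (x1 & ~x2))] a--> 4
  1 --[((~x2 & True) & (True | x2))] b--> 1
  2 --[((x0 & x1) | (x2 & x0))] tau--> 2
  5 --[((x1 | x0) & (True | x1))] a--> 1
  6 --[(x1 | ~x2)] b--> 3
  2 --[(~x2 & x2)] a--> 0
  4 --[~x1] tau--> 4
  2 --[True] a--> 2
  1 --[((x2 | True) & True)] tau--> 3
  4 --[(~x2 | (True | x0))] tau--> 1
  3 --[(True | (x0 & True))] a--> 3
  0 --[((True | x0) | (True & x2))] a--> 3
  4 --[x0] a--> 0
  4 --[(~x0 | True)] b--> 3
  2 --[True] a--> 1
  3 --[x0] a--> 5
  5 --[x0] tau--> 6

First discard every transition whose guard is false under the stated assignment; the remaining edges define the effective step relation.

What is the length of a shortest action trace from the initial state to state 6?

Answer: UNREACHABLE

Working:
BFS to 6:
  L0 = {0}
  L1 = {3}
6 never appears.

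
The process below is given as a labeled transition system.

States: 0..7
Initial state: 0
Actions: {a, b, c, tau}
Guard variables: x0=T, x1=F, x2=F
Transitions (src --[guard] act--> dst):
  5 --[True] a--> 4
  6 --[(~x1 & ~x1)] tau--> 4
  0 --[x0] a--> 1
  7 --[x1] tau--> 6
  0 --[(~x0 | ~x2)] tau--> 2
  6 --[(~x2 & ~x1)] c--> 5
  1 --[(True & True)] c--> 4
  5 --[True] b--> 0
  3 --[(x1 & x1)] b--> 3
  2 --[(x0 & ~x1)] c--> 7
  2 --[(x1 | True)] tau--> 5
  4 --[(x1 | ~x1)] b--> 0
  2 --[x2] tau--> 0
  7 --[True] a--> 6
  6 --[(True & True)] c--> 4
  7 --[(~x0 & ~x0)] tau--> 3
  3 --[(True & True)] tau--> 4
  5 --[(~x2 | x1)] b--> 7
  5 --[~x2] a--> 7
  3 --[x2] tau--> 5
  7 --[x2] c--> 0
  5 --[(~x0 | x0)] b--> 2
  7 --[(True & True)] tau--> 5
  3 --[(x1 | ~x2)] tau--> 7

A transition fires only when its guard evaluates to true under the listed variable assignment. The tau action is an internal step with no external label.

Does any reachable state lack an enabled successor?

Answer: DEADLOCK-FREE

Analysis:
Reach set: {0,1,2,4,5,6,7}
  0: a→1  tau→2  [deg 2]
  1: c→4  [deg 1]
  2: c→7  tau→5  [deg 2]
  4: b→0  [deg 1]
  5: a→4  a→7  b→0  b→2  b→7  [deg 5]
  6: c→4  c→5  tau→4  [deg 3]
  7: a→6  tau→5  [deg 2]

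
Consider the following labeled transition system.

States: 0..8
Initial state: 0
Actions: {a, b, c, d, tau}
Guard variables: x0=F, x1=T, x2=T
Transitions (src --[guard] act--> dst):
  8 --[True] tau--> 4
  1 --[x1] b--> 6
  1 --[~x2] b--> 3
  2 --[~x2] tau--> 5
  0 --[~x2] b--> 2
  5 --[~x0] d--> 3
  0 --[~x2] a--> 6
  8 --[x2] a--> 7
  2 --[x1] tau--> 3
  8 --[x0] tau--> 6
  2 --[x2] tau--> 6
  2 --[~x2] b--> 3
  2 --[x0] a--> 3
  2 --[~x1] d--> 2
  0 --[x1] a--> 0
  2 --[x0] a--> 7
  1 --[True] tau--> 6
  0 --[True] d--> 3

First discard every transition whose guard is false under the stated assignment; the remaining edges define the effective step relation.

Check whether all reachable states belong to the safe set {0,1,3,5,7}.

Answer: INVARIANT HOLDS

Analysis:
Allowed set {0,1,3,5,7}
Reach set: {0,3}
  0: ok
  3: ok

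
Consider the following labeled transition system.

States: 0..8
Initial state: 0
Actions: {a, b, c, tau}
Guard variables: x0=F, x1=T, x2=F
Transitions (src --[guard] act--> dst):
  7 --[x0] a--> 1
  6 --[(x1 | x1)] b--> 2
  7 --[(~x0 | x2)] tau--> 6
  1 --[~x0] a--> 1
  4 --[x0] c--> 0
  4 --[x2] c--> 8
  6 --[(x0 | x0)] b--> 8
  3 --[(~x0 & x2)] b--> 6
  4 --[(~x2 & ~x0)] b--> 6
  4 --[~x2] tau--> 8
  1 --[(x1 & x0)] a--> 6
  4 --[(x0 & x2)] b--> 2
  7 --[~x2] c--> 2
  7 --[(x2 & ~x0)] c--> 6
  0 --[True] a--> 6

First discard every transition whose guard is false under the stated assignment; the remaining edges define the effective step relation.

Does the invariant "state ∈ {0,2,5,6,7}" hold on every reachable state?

Answer: INVARIANT HOLDS

Working:
Safe = {0,2,5,6,7}
R = {0,2,6}
  0: ok
  2: ok
  6: ok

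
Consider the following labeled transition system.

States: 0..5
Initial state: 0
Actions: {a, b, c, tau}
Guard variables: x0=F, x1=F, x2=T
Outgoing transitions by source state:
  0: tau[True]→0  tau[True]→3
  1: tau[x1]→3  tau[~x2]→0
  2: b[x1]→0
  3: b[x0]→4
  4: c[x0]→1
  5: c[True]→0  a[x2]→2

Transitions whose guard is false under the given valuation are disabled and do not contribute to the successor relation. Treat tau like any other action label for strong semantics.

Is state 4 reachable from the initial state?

Answer: UNREACHABLE

Analysis:
Guard filter leaves 4 enabled edge(s).
L0 = {0}
L1 = {3}  now seen {0,3}
Reach set: {0,3}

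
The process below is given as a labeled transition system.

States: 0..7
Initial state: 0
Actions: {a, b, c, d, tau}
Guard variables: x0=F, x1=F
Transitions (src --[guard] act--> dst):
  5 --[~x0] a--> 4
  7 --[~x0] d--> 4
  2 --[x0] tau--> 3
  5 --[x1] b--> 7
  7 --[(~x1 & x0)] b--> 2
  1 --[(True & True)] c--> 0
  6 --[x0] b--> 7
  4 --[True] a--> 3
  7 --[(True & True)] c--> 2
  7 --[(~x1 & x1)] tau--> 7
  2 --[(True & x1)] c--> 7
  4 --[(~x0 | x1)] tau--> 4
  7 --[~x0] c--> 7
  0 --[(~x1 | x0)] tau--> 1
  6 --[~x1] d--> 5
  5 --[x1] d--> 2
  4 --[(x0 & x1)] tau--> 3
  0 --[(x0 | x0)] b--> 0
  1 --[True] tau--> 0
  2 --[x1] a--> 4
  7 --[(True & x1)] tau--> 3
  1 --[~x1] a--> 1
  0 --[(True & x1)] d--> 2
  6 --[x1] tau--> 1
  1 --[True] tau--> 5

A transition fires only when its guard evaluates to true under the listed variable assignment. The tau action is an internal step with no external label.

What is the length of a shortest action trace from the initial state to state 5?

Layered search for 5:
  Layer 0: {0}
  Layer 1: {1}
  Layer 2: {5}
first hit 5 at d=2 via tau·tau

Answer: 2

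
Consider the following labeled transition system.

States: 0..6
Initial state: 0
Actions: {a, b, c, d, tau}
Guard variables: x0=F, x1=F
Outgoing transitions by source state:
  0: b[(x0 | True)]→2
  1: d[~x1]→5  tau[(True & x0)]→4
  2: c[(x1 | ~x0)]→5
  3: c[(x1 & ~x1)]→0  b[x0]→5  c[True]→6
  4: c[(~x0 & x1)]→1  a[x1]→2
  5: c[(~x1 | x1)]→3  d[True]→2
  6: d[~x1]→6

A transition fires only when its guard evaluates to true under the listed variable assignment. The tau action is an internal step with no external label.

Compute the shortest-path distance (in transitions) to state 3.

Breadth-first toward 3:
  L0 = {0}
  L1 = {2}
  L2 = {5}
  L3 = {3}
depth(3)=3, e.g. b·c·c

Answer: 3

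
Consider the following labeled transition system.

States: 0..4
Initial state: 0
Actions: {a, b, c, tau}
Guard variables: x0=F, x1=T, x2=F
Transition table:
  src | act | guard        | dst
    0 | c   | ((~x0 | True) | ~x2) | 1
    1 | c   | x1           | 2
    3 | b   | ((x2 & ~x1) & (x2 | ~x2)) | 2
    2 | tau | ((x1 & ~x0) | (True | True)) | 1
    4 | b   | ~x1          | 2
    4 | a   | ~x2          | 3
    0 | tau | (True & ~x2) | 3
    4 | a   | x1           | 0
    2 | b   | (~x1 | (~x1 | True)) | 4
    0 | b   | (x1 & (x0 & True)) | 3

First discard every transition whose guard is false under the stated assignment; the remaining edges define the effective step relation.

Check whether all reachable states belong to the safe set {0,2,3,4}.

Safe = {0,2,3,4}
R = {0,1,2,3,4}
  0: ✓
  1: VIOLATES
  2: ✓
  3: ✓
  4: ✓
witness against invariant: c → 1

Answer: INVARIANT VIOLATED at state 1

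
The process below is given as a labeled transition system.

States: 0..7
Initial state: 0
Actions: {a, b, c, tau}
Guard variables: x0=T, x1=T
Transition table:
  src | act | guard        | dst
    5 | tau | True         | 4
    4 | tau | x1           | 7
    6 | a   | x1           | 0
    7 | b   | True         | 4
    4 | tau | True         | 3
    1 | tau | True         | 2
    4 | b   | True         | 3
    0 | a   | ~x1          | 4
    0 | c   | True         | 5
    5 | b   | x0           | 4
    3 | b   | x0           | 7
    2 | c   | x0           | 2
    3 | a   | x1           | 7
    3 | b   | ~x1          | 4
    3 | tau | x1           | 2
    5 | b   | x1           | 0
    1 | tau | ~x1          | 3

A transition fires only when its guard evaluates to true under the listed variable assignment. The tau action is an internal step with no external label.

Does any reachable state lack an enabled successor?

R = {0,2,3,4,5,7}
  0: c→5  [deg 1]
  2: c→2  [deg 1]
  3: a→7  b→7  tau→2  [deg 3]
  4: b→3  tau→3  tau→7  [deg 3]
  5: b→0  b→4  tau→4  [deg 3]
  7: b→4  [deg 1]

Answer: DEADLOCK-FREE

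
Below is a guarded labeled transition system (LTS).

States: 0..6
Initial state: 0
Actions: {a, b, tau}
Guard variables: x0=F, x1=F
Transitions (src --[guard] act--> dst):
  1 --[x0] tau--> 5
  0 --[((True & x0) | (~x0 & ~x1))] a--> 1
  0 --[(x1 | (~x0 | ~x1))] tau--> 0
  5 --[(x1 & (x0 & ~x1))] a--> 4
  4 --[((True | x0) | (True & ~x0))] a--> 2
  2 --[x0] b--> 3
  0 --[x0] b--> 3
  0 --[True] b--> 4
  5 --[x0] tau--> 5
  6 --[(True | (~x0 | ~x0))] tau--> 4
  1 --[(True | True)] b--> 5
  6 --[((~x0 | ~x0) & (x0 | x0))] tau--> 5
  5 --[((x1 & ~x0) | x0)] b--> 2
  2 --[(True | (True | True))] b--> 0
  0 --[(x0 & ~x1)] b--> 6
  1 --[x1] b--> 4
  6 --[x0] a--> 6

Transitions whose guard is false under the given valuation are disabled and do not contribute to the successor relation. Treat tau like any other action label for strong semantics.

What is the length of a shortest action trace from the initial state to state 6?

BFS to 6:
  depth 0: {0}
  depth 1: {1,4}
  depth 2: {2,5}
6 never appears.

Answer: UNREACHABLE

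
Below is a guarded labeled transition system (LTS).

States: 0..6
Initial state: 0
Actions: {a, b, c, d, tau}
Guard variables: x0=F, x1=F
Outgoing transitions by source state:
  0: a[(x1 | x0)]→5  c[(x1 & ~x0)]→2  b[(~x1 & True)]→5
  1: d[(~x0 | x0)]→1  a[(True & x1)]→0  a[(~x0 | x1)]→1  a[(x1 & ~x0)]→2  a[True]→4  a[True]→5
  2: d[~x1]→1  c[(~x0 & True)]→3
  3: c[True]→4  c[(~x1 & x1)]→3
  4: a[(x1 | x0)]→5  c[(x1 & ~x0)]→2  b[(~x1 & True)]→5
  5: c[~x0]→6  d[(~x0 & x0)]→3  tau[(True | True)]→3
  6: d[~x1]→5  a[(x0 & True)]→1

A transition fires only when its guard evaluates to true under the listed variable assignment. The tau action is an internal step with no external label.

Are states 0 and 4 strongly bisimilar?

Answer: BISIMILAR

Analysis:
Refine partition for ~:
  round 0: {{0,1,2,3,4,5,6}}
  round 1: {{0,4},{1},{2},{3},{5},{6}}
stable after 2 split(s): 6 block(s)
[0]={0,4}  [4]={0,4}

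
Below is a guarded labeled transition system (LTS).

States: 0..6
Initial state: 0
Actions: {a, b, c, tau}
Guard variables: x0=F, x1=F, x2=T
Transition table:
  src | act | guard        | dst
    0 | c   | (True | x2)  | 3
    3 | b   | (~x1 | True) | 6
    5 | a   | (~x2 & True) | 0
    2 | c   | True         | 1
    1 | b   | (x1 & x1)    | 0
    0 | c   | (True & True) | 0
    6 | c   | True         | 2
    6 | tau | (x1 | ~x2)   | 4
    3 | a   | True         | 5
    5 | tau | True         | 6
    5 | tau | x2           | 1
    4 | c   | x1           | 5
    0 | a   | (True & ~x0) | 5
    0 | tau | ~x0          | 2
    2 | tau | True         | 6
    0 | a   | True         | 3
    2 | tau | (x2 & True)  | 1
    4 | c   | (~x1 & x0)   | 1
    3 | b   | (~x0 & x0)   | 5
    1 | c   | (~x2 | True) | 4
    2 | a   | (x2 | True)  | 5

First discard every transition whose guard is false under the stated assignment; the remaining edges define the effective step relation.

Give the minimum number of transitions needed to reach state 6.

Answer: 2

Working:
Layered search for 6:
  depth 0: {0}
  depth 1: {2,3,5}
  depth 2: {1,6}
depth(6)=2, e.g. a·b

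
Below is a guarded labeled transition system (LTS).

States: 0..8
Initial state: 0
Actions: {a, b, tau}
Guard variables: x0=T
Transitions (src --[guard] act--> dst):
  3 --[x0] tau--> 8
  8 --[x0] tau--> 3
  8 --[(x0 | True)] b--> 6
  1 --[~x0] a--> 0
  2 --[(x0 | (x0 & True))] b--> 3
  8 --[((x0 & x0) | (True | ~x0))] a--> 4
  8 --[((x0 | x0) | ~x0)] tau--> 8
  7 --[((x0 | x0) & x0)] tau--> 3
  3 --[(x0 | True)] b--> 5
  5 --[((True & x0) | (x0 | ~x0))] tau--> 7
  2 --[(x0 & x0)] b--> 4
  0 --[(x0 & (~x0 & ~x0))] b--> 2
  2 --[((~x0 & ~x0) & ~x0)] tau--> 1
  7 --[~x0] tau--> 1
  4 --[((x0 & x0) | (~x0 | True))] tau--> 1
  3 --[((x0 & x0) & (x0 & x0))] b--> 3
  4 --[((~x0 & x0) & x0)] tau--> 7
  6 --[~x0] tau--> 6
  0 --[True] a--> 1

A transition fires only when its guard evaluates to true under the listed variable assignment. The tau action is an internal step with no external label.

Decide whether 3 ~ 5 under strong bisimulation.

Answer: NOT BISIMILAR

Analysis:
Refine partition for ~:
  round 0: {{0,1,2,3,4,5,6,7,8}}
  round 1: {{0},{1,6},{2},{3},{4,5,7},{8}}
  round 2: {{0},{1,6},{2},{3},{4},{5},{7},{8}}
stable after 3 split(s): 8 block(s)
3∈{3}, 5∈{5}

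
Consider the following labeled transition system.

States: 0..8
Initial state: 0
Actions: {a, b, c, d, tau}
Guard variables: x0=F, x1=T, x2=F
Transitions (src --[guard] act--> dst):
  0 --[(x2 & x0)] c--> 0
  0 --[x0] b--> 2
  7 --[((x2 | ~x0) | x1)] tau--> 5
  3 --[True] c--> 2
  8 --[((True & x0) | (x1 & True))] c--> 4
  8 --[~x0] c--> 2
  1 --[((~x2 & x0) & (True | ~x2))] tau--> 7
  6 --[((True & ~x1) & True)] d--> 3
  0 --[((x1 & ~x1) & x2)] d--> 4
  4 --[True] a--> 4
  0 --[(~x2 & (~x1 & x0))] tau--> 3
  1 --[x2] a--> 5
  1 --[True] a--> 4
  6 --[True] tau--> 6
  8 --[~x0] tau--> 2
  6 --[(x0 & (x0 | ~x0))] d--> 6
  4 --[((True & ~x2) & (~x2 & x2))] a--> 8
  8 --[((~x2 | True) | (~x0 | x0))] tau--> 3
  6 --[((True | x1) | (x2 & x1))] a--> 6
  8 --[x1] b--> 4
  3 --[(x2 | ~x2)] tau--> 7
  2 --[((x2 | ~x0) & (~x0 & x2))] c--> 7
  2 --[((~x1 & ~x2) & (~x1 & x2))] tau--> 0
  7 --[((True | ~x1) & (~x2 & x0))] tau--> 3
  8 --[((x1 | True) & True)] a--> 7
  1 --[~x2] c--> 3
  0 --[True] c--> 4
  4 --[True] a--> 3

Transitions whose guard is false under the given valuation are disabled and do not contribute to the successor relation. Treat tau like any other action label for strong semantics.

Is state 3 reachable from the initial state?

Answer: REACHABLE

Trace:
Guard filter leaves 16 enabled edge(s).
Layer 0: {0}
Layer 1: {4}  now seen {0,4}
Layer 2: {3}  now seen {0,3,4}
Layer 3: {2,7}  now seen {0,2,3,4,7}
Layer 4: {5}  now seen {0,2,3,4,5,7}
Reach set: {0,2,3,4,5,7}
trace reaching 3: c·a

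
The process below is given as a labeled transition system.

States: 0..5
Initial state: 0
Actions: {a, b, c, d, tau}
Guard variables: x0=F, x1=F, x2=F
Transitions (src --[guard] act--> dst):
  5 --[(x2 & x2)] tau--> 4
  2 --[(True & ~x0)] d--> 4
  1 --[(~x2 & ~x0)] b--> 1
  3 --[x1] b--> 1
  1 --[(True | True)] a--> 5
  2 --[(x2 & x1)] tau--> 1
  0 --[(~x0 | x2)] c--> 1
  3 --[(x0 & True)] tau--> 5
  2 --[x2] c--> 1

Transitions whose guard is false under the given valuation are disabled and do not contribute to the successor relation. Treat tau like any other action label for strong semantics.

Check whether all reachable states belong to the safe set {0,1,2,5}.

Allowed set {0,1,2,5}
R = {0,1,5}
  0: safe
  1: safe
  5: safe

Answer: INVARIANT HOLDS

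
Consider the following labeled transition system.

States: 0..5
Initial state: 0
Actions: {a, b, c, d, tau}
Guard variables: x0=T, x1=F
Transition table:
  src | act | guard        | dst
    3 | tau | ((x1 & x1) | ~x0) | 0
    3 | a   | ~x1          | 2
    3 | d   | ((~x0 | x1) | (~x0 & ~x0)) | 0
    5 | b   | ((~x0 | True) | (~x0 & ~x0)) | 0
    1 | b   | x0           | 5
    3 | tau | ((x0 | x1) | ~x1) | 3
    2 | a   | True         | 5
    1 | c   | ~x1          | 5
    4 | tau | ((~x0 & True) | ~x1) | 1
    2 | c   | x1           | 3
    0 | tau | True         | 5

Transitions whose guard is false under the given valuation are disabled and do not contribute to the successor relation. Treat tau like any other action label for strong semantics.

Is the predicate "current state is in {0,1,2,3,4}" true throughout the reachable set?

Safe = {0,1,2,3,4}
R = {0,5}
  0: ok
  5: ✗ unsafe
reach 5 via tau — violates

Answer: INVARIANT VIOLATED at state 5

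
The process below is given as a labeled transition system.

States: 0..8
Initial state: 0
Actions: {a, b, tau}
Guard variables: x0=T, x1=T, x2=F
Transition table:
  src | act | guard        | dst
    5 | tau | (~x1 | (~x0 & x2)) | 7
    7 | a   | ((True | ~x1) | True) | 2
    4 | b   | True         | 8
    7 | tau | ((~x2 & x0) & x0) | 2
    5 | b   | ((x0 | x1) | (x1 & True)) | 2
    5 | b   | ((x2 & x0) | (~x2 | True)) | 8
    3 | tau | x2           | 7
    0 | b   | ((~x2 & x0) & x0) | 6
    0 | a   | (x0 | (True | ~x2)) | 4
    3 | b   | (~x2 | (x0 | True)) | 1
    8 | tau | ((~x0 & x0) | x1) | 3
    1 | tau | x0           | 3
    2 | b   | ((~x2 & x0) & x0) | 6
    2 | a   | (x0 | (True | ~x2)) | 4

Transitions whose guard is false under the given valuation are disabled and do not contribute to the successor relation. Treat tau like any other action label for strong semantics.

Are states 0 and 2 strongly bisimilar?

Bisimulation quotient by refinement:
  round 0: {{0,1,2,3,4,5,6,7,8}}
  round 1: {{0,2},{1,8},{3,4,5},{6},{7}}
  round 2: {{0,2},{1,8},{3,4},{5},{6},{7}}
stable after 3 split(s): 6 block(s)
[0]={0,2}  [2]={0,2}

Answer: BISIMILAR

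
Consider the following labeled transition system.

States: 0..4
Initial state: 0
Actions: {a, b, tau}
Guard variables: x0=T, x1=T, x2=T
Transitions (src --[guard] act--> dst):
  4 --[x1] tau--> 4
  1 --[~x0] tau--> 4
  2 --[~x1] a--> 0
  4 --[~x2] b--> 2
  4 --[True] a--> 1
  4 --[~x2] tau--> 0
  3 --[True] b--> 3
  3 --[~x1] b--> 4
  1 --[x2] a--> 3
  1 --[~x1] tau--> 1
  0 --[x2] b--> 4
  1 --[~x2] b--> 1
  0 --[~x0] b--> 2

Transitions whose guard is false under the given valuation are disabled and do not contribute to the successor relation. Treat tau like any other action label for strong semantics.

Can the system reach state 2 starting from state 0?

After dropping false guards: 5 live edges.
Layer 0: {0}
Layer 1: {4}  now seen {0,4}
Layer 2: {1}  now seen {0,1,4}
Layer 3: {3}  now seen {0,1,3,4}
Reach set: {0,1,3,4}

Answer: UNREACHABLE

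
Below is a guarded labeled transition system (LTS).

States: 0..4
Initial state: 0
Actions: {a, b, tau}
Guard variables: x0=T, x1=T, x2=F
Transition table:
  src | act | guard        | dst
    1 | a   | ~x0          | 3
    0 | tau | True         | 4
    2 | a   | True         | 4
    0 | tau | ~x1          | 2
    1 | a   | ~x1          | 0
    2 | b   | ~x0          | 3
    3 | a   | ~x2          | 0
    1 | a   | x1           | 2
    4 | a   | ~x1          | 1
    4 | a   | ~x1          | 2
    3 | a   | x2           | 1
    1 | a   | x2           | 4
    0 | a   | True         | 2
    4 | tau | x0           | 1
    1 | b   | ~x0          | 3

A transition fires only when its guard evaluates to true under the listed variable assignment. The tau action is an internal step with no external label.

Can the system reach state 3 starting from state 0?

Answer: UNREACHABLE

Trace:
After dropping false guards: 6 live edges.
depth 0: {0}
depth 1: {2,4}  now seen {0,2,4}
depth 2: {1}  now seen {0,1,2,4}
Reachable = {0,1,2,4}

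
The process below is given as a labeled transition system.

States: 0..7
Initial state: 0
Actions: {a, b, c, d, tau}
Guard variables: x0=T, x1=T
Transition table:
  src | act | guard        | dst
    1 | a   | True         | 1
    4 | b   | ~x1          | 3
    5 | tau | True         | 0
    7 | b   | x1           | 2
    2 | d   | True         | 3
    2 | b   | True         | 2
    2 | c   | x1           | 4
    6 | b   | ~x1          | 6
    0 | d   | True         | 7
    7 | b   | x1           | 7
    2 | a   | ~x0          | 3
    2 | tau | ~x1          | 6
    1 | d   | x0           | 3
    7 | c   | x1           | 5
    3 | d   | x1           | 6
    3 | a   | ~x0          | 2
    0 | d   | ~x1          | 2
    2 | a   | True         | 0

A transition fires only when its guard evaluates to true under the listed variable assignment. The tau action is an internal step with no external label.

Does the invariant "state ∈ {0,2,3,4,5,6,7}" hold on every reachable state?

Safe = {0,2,3,4,5,6,7}
Reachable = {0,2,3,4,5,6,7}
  0: ✓
  2: ✓
  3: ✓
  4: ✓
  5: ✓
  6: ✓
  7: ✓

Answer: INVARIANT HOLDS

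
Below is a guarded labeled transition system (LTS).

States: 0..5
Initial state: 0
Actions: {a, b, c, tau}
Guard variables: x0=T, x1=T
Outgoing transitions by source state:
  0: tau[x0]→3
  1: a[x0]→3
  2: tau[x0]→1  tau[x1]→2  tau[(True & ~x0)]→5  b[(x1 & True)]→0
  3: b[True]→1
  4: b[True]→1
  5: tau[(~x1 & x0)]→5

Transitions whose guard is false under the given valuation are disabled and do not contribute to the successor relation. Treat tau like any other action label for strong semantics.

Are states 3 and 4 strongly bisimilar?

Answer: BISIMILAR

Analysis:
Bisimulation quotient by refinement:
  π0 = {{0,1,2,3,4,5}}
  π1 = {{0},{1},{2},{3,4},{5}}
stable after 2 split(s): 5 block(s)
class of 3: {3,4}; class of 4: {3,4}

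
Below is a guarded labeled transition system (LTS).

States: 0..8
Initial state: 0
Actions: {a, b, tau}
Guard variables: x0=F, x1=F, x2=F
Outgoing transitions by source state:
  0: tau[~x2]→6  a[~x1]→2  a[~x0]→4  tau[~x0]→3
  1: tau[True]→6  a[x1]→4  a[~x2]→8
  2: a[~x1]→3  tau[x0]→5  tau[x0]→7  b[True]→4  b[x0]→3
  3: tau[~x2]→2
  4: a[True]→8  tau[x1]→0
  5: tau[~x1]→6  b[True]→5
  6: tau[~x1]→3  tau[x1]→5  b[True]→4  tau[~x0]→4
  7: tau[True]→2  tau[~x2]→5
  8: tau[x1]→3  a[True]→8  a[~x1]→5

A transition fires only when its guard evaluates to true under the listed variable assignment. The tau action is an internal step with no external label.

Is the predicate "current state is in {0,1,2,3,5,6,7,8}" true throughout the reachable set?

Answer: INVARIANT VIOLATED at state 4

Analysis:
Inv-set: {0,1,2,3,5,6,7,8}
R = {0,2,3,4,5,6,8}
  0: ok
  2: ok
  3: ok
  4: VIOLATES
  5: ok
  6: ok
  8: ok
reach 4 via a — violates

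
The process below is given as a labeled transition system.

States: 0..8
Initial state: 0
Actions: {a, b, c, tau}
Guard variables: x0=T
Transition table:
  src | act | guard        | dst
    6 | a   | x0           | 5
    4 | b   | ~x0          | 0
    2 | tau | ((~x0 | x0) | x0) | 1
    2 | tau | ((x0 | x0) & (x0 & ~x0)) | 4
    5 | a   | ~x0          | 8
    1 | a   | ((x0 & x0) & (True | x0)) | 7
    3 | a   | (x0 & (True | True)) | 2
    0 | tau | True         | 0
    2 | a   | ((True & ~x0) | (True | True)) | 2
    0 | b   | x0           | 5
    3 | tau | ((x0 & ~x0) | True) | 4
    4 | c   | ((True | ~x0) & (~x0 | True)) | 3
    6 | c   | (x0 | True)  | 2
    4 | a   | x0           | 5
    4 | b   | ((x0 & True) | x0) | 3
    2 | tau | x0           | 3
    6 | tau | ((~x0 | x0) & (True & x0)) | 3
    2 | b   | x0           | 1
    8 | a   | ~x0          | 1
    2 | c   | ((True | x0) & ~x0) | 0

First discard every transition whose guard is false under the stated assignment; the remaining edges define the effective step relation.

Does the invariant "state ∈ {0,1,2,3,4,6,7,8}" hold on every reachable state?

Answer: INVARIANT VIOLATED at state 5

Trace:
Allowed set {0,1,2,3,4,6,7,8}
Reachable = {0,5}
  0: ✓
  5: outside
reach 5 via b — violates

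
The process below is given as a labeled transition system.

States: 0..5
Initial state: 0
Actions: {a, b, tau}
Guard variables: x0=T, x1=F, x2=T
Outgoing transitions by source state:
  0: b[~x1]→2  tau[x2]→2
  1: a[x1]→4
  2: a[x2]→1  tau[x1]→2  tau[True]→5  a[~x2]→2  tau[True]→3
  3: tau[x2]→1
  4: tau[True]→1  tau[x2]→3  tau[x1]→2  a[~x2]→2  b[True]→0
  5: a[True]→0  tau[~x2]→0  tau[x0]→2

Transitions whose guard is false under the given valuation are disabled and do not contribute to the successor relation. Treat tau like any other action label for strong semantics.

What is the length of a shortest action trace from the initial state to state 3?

Answer: 2

Working:
Breadth-first toward 3:
  Layer 0: {0}
  Layer 1: {2}
  Layer 2: {1,3,5}
3 enters at depth 2; path b·tau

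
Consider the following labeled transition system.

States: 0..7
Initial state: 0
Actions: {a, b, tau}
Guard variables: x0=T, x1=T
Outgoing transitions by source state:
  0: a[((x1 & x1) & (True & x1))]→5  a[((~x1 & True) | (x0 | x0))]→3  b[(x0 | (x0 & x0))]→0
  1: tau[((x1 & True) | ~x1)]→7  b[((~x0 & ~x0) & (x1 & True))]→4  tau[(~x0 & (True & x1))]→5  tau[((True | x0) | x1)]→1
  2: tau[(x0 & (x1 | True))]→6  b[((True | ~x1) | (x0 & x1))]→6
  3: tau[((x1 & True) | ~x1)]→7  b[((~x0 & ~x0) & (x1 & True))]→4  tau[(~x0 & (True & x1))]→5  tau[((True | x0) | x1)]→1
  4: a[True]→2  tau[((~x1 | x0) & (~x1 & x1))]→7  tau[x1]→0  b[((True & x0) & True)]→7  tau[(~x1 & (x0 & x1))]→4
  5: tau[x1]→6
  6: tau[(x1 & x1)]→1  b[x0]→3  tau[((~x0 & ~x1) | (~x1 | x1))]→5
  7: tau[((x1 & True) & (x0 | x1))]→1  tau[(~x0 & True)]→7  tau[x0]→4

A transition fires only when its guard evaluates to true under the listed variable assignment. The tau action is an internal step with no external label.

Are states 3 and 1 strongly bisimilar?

Answer: BISIMILAR

Analysis:
Refine partition for ~:
  round 0: {{0,1,2,3,4,5,6,7}}
  round 1: {{0},{1,3,5,7},{2,6},{4}}
  round 2: {{0},{1,3},{2},{4},{5},{6},{7}}
7 equivalence class(es) (converged in 3)
class of 3: {1,3}; class of 1: {1,3}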